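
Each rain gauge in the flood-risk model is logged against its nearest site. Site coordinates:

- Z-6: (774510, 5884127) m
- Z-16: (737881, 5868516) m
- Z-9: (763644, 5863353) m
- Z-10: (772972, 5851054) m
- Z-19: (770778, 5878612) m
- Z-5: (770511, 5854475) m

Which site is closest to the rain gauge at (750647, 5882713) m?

Z-16

Squared distances to each site:
Z-6: 571442165.000; Z-16: 364525565.000; Z-9: 543731609.000; Z-10: 1500697906.000; Z-19: 422075362.000; Z-5: 1191963140.000.
Minimum at Z-16.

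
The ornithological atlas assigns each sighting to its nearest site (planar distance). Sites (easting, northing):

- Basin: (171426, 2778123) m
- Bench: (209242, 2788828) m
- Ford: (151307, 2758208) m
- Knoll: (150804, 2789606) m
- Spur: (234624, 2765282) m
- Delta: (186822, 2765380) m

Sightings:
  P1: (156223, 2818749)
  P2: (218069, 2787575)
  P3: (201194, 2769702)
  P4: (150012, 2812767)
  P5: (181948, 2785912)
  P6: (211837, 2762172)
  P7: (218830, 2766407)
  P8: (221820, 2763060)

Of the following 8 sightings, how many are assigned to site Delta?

P1 → Knoll
P2 → Bench
P3 → Delta
P4 → Knoll
P5 → Basin
P6 → Spur
P7 → Spur
P8 → Spur
1 of the 8 goes to Delta.

1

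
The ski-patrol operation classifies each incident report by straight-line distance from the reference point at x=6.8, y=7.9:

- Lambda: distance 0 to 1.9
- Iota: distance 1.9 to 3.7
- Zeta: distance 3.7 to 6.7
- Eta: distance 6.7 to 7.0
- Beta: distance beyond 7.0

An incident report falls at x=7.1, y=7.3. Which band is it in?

Lambda

Distance = √((7.1−6.8)² + (7.3−7.9)²) = √(0.090 + 0.360) = 0.671.
0 ≤ 0.671 < 1.9 → Lambda.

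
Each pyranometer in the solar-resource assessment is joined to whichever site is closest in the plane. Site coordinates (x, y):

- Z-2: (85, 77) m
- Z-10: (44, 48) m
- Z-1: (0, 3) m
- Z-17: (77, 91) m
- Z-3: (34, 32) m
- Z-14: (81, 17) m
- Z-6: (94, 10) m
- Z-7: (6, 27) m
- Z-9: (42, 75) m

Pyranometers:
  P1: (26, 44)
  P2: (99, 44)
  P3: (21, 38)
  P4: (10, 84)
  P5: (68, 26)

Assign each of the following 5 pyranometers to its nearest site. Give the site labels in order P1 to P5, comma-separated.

Z-3, Z-14, Z-3, Z-9, Z-14

P1 → Z-3 (d²=208.00)
P2 → Z-14 (d²=1053.00)
P3 → Z-3 (d²=205.00)
P4 → Z-9 (d²=1105.00)
P5 → Z-14 (d²=250.00)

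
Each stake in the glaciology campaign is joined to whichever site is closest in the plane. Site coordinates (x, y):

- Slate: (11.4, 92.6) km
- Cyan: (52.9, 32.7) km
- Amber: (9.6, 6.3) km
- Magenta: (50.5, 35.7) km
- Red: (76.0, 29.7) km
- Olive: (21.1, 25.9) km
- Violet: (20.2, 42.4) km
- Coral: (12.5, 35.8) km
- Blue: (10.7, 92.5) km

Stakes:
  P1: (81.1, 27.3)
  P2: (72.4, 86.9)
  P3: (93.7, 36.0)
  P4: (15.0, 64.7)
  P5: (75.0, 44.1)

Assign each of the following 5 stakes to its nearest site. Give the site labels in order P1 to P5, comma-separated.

P1 → Red (d²=31.77)
P2 → Magenta (d²=3101.05)
P3 → Red (d²=352.98)
P4 → Violet (d²=524.33)
P5 → Red (d²=208.36)

Red, Magenta, Red, Violet, Red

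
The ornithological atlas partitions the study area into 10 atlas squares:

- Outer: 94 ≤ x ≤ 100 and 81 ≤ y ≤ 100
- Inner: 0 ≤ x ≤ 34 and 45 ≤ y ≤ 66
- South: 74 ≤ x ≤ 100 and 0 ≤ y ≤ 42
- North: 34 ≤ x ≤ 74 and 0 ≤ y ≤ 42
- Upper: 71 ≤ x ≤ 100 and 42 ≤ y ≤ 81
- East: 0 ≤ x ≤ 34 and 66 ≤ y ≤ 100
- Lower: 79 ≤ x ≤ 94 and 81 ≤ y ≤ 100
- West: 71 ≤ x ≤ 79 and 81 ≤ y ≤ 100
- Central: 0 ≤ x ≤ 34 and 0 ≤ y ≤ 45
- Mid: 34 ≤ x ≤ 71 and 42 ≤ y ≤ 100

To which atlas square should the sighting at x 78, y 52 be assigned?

Upper

The point has x = 78 and y = 52.
Only Upper satisfies 71 ≤ x ≤ 100 and 42 ≤ y ≤ 81.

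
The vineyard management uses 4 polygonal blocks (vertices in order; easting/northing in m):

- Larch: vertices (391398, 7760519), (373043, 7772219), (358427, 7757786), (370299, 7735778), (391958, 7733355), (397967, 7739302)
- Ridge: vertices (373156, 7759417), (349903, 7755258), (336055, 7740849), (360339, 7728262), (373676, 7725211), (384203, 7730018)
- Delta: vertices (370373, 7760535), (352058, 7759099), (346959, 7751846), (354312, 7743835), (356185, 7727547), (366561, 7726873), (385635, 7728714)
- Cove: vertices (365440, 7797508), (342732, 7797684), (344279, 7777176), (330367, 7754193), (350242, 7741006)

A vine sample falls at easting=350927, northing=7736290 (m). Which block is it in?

Ridge

Cast a ray rightward from (350927, 7736290). For each polygon, the edges (by vertex number in listed order) whose endpoints lie on opposite sides of northing = 7736290, where each meets that height, and whether that is right or left of the point:
Larch: 3–4 at easting≈370022.8 (right), 5–6 at easting≈394923.6 (right) → 2 crossings.
Ridge: 3–4 at easting≈344850.6 (left), 6–1 at easting≈381846.2 (right) → 1 crossing.
Delta: 4–5 at easting≈355179.6 (right), 7–1 at easting≈382001.4 (right) → 2 crossings.
Cove: no edge straddles that height → 0 crossings.
Only Ridge has an odd count, so the point is inside Ridge.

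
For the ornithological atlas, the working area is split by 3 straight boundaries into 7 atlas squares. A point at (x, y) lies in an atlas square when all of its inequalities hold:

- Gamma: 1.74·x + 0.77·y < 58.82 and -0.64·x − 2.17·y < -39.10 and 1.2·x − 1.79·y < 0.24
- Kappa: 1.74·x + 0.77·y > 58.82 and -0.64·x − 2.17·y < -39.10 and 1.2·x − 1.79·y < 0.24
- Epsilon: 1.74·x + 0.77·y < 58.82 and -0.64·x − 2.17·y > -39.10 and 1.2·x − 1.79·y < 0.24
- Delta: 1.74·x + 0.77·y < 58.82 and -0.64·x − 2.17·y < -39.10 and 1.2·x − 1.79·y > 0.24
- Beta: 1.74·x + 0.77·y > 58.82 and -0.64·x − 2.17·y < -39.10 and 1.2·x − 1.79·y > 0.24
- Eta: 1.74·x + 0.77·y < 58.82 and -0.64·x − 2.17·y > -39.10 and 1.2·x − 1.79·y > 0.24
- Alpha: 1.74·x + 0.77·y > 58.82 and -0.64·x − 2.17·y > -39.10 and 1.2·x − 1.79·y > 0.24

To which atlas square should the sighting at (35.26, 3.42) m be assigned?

Alpha

1.74·35.26 + 0.77·3.42 = 63.986, which is > 58.82
-0.64·35.26 − 2.17·3.42 = -29.988, which is > -39.10
1.2·35.26 − 1.79·3.42 = 36.190, which is > 0.24
This sign pattern matches Alpha.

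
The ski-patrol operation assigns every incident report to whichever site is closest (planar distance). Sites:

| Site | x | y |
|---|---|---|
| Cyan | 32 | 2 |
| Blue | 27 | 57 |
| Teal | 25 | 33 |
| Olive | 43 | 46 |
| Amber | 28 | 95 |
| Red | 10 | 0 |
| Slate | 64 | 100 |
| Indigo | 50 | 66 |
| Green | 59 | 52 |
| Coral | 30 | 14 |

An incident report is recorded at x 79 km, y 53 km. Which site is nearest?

Squared distances to each site:
Cyan: 4810.000; Blue: 2720.000; Teal: 3316.000; Olive: 1345.000; Amber: 4365.000; Red: 7570.000; Slate: 2434.000; Indigo: 1010.000; Green: 401.000; Coral: 3922.000.
Minimum at Green.

Green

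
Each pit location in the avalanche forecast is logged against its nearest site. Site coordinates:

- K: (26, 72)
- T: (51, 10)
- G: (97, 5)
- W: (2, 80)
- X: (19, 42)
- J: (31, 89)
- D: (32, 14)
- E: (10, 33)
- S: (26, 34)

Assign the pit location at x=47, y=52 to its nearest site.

S

Squared distances to each site:
K: 841.000; T: 1780.000; G: 4709.000; W: 2809.000; X: 884.000; J: 1625.000; D: 1669.000; E: 1730.000; S: 765.000.
Minimum at S.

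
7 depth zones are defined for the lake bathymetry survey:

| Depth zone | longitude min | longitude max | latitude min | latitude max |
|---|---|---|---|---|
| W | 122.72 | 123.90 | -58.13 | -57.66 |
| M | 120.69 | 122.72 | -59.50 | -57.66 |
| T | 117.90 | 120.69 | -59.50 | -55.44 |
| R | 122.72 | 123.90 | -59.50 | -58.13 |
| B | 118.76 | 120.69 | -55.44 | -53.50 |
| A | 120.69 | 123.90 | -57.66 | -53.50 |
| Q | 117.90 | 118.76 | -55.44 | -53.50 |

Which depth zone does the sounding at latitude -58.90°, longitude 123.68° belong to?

The point has longitude = 123.68 and latitude = -58.90.
Only R satisfies 122.72 ≤ longitude ≤ 123.90 and -59.50 ≤ latitude ≤ -58.13.

R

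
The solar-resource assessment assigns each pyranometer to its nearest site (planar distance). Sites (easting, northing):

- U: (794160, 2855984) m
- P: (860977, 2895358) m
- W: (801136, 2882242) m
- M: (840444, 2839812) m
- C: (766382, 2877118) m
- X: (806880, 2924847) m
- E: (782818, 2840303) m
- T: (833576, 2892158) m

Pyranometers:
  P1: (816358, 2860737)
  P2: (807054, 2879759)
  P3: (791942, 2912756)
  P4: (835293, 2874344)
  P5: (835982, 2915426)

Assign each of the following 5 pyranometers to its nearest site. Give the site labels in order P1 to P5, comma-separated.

U, W, X, T, T

P1 → U (d²=515342213.00)
P2 → W (d²=41188013.00)
P3 → X (d²=369336125.00)
P4 → T (d²=320286685.00)
P5 → T (d²=547188660.00)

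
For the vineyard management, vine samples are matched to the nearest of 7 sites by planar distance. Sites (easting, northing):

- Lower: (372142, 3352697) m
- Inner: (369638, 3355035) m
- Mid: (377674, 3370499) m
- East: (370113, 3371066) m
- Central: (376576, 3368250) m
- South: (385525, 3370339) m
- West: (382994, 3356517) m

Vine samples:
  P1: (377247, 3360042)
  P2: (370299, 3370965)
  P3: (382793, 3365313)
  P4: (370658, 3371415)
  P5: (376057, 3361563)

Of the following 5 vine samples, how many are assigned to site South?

P1 → West
P2 → East
P3 → South
P4 → East
P5 → Central
1 of the 5 goes to South.

1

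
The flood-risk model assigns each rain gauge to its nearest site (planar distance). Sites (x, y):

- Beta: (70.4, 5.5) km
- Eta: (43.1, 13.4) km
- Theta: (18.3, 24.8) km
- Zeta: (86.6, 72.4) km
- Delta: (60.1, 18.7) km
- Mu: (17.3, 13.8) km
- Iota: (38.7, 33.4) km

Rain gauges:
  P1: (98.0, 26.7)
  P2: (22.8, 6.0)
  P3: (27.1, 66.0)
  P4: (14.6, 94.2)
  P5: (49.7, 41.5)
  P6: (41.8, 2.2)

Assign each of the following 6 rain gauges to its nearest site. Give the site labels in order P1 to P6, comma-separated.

P1 → Beta (d²=1211.20)
P2 → Mu (d²=91.09)
P3 → Iota (d²=1197.32)
P4 → Iota (d²=4277.45)
P5 → Iota (d²=186.61)
P6 → Eta (d²=127.13)

Beta, Mu, Iota, Iota, Iota, Eta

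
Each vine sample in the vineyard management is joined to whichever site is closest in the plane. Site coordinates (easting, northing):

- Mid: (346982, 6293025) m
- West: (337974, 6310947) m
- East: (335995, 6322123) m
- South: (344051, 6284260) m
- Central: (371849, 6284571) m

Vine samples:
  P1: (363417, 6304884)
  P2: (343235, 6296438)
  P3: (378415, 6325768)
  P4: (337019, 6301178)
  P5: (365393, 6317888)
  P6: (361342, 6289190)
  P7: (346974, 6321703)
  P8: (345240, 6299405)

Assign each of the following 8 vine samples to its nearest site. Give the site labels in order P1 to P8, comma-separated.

Mid, Mid, Central, West, West, Central, East, Mid

P1 → Mid (d²=410745106.00)
P2 → Mid (d²=25688578.00)
P3 → Central (d²=1740305165.00)
P4 → West (d²=96345386.00)
P5 → West (d²=799979042.00)
P6 → Central (d²=131732210.00)
P7 → East (d²=120714841.00)
P8 → Mid (d²=43738964.00)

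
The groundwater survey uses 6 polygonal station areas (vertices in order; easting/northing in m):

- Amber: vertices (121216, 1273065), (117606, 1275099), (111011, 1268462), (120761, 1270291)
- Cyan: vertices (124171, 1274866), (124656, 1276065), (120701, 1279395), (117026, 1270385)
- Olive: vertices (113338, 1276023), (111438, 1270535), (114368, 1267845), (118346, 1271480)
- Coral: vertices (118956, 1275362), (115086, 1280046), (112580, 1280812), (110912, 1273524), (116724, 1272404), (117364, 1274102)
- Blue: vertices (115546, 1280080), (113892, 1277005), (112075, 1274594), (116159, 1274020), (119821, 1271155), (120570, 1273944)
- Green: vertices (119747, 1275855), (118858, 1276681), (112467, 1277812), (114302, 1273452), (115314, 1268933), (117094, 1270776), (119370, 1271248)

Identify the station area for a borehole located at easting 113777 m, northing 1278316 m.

Cast a ray rightward from (113777, 1278316). For each polygon, the edges (by vertex number in listed order) whose endpoints lie on opposite sides of northing = 1278316, where each meets that height, and whether that is right or left of the point:
Amber: no edge straddles that height → 0 crossings.
Cyan: 2–3 at easting≈121982.5 (right), 3–4 at easting≈120260.9 (right) → 2 crossings.
Olive: no edge straddles that height → 0 crossings.
Coral: 1–2 at easting≈116515.4 (right), 3–4 at easting≈112008.7 (left) → 1 crossing.
Blue: 1–2 at easting≈114597.2 (right), 6–1 at easting≈116990.3 (right) → 2 crossings.
Green: no edge straddles that height → 0 crossings.
Only Coral has an odd count, so the point is inside Coral.

Coral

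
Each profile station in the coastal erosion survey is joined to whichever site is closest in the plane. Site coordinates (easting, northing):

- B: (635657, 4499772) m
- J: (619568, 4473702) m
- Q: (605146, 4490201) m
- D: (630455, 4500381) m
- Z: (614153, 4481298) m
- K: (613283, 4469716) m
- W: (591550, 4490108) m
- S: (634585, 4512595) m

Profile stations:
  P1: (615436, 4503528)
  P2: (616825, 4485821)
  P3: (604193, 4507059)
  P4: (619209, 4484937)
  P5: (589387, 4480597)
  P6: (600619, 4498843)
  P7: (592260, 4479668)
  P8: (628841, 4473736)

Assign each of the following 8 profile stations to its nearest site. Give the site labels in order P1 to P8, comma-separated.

D, Z, Q, Z, W, Q, W, J

P1 → D (d²=235473970.00)
P2 → Z (d²=27597113.00)
P3 → Q (d²=285100373.00)
P4 → Z (d²=38805457.00)
P5 → W (d²=95137690.00)
P6 → Q (d²=95177893.00)
P7 → W (d²=109497700.00)
P8 → J (d²=85989685.00)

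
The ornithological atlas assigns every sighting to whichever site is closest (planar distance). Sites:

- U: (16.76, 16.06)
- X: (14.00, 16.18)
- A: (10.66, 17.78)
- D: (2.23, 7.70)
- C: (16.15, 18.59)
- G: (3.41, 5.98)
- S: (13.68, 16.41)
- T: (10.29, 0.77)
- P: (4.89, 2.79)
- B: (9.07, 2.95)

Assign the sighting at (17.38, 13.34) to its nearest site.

Squared distances to each site:
U: 7.783; X: 19.490; A: 64.872; D: 261.332; C: 29.075; G: 249.330; S: 23.115; T: 208.273; P: 267.303; B: 177.008.
Minimum at U.

U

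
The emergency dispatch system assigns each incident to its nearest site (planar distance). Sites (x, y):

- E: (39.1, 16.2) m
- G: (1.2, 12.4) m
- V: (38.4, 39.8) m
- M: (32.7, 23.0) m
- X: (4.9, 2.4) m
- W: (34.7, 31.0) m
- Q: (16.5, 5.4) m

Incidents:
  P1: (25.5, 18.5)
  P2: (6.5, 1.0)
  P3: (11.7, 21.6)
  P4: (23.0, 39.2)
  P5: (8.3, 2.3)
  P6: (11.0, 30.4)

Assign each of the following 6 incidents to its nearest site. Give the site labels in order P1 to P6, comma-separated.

P1 → M (d²=72.09)
P2 → X (d²=4.52)
P3 → G (d²=194.89)
P4 → W (d²=204.13)
P5 → X (d²=11.57)
P6 → G (d²=420.04)

M, X, G, W, X, G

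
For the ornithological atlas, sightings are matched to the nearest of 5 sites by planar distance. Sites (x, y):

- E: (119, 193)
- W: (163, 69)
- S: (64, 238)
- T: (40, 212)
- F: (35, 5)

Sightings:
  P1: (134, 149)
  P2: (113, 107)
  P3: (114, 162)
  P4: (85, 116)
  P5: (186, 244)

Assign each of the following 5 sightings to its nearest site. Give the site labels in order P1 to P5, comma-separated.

P1 → E (d²=2161.00)
P2 → W (d²=3944.00)
P3 → E (d²=986.00)
P4 → E (d²=7085.00)
P5 → E (d²=7090.00)

E, W, E, E, E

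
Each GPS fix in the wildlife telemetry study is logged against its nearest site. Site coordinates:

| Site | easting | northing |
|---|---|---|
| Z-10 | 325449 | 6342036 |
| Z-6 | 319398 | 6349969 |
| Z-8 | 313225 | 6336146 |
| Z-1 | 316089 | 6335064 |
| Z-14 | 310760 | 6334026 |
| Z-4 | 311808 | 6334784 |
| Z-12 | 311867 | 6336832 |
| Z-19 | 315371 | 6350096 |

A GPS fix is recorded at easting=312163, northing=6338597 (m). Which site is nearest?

Squared distances to each site:
Z-10: 188344517.000; Z-6: 181667609.000; Z-8: 7135245.000; Z-1: 27895565.000; Z-14: 22862450.000; Z-4: 14664994.000; Z-12: 3202841.000; Z-19: 142518265.000.
Minimum at Z-12.

Z-12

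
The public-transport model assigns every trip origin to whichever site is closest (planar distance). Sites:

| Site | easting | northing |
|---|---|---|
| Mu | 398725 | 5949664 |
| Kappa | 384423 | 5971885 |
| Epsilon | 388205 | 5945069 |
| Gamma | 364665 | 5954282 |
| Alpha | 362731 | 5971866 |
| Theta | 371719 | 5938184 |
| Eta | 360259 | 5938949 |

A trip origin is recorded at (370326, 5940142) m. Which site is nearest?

Squared distances to each site:
Mu: 897171685.000; Kappa: 1206343458.000; Epsilon: 343933970.000; Gamma: 231986521.000; Alpha: 1064096201.000; Theta: 5774213.000; Eta: 102767738.000.
Minimum at Theta.

Theta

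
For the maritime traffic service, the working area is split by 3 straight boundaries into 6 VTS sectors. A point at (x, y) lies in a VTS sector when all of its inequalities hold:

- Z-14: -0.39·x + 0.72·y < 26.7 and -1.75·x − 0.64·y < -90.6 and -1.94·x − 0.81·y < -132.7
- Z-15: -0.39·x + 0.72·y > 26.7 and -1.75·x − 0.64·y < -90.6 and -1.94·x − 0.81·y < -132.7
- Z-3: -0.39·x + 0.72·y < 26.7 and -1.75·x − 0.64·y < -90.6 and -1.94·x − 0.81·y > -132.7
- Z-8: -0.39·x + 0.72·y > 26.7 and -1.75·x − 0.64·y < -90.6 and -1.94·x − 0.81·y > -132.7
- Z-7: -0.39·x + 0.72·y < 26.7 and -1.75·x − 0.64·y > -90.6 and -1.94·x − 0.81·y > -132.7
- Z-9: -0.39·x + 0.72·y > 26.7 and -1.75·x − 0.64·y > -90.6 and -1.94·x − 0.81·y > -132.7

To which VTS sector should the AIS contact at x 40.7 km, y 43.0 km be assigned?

-0.39·40.7 + 0.72·43.0 = 15.087, which is < 26.7
-1.75·40.7 − 0.64·43.0 = -98.745, which is < -90.6
-1.94·40.7 − 0.81·43.0 = -113.788, which is > -132.7
This sign pattern matches Z-3.

Z-3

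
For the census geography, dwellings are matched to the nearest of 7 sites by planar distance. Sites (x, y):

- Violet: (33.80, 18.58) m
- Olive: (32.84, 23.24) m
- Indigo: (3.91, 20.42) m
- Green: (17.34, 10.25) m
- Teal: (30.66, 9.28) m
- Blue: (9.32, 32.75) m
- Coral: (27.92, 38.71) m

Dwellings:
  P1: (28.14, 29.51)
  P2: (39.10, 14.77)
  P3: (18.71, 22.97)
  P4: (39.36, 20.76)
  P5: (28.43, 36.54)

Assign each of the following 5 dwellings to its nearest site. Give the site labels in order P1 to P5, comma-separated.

P1 → Olive (d²=61.40)
P2 → Violet (d²=42.61)
P3 → Green (d²=163.68)
P4 → Violet (d²=35.67)
P5 → Coral (d²=4.97)

Olive, Violet, Green, Violet, Coral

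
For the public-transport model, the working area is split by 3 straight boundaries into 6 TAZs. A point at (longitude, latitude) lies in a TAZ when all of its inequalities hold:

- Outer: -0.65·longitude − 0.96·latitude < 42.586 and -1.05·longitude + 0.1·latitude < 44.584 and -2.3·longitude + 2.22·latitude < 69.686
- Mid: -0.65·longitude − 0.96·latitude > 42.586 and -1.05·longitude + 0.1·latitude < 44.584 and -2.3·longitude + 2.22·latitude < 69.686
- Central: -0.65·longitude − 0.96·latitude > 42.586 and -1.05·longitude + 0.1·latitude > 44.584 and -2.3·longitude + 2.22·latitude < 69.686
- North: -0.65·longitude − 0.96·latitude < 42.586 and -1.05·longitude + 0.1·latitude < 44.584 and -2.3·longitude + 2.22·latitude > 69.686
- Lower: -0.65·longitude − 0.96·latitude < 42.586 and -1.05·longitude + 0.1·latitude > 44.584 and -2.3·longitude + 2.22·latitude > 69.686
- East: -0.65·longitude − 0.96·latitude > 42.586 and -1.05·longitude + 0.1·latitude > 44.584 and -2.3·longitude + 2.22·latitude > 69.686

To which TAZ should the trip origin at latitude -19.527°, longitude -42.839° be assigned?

-0.65·-42.839 − 0.96·-19.527 = 46.591, which is > 42.586
-1.05·-42.839 + 0.1·-19.527 = 43.028, which is < 44.584
-2.3·-42.839 + 2.22·-19.527 = 55.180, which is < 69.686
This sign pattern matches Mid.

Mid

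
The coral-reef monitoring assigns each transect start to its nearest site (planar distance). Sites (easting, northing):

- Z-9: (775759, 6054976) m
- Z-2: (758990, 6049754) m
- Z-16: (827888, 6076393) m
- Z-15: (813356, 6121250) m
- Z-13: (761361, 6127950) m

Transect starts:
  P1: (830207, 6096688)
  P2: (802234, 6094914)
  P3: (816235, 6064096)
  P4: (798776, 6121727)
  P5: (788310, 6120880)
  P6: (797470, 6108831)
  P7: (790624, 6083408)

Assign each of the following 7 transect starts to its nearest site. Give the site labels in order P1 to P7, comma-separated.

Z-16, Z-15, Z-16, Z-15, Z-15, Z-15, Z-9

P1 → Z-16 (d²=417264786.00)
P2 → Z-15 (d²=817283780.00)
P3 → Z-16 (d²=287008618.00)
P4 → Z-15 (d²=212803929.00)
P5 → Z-15 (d²=627439016.00)
P6 → Z-15 (d²=406596557.00)
P7 → Z-9 (d²=1029346849.00)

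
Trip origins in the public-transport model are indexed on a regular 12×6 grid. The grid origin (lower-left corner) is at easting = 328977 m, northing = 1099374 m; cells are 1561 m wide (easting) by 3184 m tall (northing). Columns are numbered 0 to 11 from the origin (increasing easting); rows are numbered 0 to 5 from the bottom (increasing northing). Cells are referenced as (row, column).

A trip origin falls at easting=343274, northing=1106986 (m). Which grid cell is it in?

(2, 9)

Column index: ⌊(343274 − 328977) / 1561⌋ = ⌊9.159⌋ = 9
Row offset from origin: ⌊(1106986 − 1099374) / 3184⌋ = ⌊2.391⌋ = 2 → row 2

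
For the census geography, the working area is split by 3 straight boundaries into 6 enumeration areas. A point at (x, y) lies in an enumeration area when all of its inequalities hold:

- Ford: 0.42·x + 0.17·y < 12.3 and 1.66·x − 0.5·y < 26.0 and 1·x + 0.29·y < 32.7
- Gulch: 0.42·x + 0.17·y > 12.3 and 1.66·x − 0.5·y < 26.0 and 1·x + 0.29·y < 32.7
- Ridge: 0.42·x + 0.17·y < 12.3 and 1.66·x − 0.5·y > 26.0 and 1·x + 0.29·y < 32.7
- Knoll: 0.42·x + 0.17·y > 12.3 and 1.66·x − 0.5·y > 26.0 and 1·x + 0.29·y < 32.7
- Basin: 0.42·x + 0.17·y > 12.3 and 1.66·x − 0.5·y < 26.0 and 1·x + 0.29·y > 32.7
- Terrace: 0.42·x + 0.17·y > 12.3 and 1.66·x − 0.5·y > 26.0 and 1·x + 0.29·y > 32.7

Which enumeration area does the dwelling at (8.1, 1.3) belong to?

Ford

0.42·8.1 + 0.17·1.3 = 3.623, which is < 12.3
1.66·8.1 − 0.5·1.3 = 12.796, which is < 26.0
1·8.1 + 0.29·1.3 = 8.477, which is < 32.7
This sign pattern matches Ford.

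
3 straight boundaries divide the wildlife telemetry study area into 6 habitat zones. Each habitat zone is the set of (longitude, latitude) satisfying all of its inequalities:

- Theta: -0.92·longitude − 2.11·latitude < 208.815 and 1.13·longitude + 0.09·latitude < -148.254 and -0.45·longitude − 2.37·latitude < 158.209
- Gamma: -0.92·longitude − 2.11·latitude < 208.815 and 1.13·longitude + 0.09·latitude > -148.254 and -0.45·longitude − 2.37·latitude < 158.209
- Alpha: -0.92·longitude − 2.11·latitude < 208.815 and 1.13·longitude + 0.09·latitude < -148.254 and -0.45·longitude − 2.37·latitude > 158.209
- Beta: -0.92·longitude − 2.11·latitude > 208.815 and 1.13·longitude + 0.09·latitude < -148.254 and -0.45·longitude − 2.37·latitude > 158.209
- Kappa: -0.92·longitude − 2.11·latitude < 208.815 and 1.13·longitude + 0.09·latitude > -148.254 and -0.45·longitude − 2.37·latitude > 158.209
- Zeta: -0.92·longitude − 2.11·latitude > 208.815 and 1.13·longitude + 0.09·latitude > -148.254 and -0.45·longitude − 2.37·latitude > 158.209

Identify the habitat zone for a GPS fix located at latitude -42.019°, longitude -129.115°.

-0.92·-129.115 − 2.11·-42.019 = 207.446, which is < 208.815
1.13·-129.115 + 0.09·-42.019 = -149.682, which is < -148.254
-0.45·-129.115 − 2.37·-42.019 = 157.687, which is < 158.209
This sign pattern matches Theta.

Theta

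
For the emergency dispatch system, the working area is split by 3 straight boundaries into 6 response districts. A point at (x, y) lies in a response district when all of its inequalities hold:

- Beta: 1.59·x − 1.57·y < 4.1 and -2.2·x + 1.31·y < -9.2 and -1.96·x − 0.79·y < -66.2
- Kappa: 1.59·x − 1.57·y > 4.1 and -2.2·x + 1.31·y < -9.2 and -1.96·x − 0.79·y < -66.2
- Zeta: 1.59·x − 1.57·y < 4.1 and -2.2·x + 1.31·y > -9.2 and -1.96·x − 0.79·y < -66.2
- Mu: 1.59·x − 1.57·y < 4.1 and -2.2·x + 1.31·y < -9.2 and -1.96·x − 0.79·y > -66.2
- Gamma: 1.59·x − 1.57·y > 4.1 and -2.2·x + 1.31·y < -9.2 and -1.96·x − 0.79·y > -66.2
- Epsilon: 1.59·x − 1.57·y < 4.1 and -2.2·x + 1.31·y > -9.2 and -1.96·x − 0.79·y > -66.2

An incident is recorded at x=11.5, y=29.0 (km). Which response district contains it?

1.59·11.5 − 1.57·29.0 = -27.245, which is < 4.1
-2.2·11.5 + 1.31·29.0 = 12.690, which is > -9.2
-1.96·11.5 − 0.79·29.0 = -45.450, which is > -66.2
This sign pattern matches Epsilon.

Epsilon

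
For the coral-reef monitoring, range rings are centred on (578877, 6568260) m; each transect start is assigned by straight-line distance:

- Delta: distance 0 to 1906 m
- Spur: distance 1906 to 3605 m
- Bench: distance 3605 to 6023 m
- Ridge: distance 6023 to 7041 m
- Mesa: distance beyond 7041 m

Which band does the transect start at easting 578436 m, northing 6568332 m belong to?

Distance = √((578436−578877)² + (6568332−6568260)²) = √(194481.000 + 5184.000) = 446.839 m.
0 ≤ 446.839 < 1906 → Delta.

Delta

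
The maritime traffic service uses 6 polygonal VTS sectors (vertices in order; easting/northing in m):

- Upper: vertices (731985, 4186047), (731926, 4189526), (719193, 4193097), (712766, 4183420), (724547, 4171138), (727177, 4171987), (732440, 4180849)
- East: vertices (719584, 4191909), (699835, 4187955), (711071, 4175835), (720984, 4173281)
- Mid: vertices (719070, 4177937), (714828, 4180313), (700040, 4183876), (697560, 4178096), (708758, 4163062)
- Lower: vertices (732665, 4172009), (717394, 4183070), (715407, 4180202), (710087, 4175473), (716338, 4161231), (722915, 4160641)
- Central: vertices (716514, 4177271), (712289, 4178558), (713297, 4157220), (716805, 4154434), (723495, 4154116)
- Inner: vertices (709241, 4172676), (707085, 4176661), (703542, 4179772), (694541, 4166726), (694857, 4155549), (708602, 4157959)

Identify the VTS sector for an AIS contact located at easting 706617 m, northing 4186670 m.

East

Cast a ray rightward from (706617, 4186670). For each polygon, the edges (by vertex number in listed order) whose endpoints lie on opposite sides of northing = 4186670, where each meets that height, and whether that is right or left of the point:
Upper: 1–2 at easting≈731974.4 (right), 3–4 at easting≈714924.5 (right) → 2 crossings.
East: 2–3 at easting≈701026.3 (left), 4–1 at easting≈719977.7 (right) → 1 crossing.
Mid: no edge straddles that height → 0 crossings.
Lower: no edge straddles that height → 0 crossings.
Central: no edge straddles that height → 0 crossings.
Inner: no edge straddles that height → 0 crossings.
Only East has an odd count, so the point is inside East.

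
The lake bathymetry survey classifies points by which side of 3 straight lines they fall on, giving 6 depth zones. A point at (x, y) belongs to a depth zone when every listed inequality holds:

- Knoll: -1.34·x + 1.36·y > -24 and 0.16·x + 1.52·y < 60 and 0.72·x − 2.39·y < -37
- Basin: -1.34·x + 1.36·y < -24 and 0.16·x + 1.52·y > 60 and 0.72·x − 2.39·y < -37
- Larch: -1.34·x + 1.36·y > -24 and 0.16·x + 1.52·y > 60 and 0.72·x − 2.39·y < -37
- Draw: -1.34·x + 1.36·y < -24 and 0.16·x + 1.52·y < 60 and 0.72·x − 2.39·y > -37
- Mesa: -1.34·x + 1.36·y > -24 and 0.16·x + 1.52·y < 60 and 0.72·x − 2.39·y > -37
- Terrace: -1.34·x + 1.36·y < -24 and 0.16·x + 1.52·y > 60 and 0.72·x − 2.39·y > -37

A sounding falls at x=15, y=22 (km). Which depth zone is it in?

Knoll

-1.34·15 + 1.36·22 = 9.820, which is > -24
0.16·15 + 1.52·22 = 35.840, which is < 60
0.72·15 − 2.39·22 = -41.780, which is < -37
This sign pattern matches Knoll.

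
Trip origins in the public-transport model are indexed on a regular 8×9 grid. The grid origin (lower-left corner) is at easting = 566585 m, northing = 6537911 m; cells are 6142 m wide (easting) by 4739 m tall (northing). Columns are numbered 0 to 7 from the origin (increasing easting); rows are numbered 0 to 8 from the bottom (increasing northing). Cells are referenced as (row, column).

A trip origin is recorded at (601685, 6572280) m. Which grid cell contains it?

(7, 5)

Column index: ⌊(601685 − 566585) / 6142⌋ = ⌊5.715⌋ = 5
Row offset from origin: ⌊(6572280 − 6537911) / 4739⌋ = ⌊7.252⌋ = 7 → row 7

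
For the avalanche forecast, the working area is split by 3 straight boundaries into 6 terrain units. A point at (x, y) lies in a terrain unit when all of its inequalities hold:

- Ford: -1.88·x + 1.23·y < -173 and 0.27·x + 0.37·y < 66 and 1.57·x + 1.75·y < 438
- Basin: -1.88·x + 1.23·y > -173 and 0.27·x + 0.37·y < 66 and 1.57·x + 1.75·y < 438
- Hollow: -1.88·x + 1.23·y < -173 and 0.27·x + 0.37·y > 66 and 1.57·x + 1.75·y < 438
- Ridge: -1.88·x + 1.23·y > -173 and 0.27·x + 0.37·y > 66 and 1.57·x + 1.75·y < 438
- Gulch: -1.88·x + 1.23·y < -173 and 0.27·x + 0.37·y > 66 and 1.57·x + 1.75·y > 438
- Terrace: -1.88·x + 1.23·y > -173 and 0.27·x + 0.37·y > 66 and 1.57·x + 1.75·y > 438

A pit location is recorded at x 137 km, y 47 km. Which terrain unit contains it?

Ford

-1.88·137 + 1.23·47 = -199.750, which is < -173
0.27·137 + 0.37·47 = 54.380, which is < 66
1.57·137 + 1.75·47 = 297.340, which is < 438
This sign pattern matches Ford.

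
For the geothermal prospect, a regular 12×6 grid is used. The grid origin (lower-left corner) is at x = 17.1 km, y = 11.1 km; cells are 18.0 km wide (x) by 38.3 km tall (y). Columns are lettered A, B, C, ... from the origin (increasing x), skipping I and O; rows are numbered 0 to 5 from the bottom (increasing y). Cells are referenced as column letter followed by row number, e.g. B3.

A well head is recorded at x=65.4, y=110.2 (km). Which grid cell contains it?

Column index: ⌊(65.4 − 17.1) / 18.0⌋ = ⌊2.683⌋ = 2 → column C
Row offset from origin: ⌊(110.2 − 11.1) / 38.3⌋ = ⌊2.587⌋ = 2 → row 2

C2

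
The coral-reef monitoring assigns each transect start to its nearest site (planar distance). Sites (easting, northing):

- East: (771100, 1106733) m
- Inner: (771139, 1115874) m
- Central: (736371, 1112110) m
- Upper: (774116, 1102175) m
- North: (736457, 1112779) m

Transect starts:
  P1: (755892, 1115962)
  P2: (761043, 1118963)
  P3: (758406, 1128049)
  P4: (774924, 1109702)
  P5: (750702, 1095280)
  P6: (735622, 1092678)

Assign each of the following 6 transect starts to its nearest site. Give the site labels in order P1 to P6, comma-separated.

P1 → Inner (d²=232478753.00)
P2 → Inner (d²=111471137.00)
P3 → Inner (d²=310359914.00)
P4 → East (d²=23437937.00)
P5 → Central (d²=488626461.00)
P6 → Central (d²=378163625.00)

Inner, Inner, Inner, East, Central, Central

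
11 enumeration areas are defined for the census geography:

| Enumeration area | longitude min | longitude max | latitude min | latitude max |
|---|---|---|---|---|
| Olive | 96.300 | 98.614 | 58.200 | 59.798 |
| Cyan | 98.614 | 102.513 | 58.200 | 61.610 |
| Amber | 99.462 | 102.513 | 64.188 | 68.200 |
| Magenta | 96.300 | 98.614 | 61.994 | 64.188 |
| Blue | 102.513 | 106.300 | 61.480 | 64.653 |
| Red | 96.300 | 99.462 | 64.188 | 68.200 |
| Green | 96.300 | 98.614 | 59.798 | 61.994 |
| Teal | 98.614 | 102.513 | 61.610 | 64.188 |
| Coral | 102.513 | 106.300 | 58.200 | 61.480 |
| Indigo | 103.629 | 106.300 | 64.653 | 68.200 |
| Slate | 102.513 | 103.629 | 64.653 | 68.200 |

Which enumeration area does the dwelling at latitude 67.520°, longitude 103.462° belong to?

Slate

The point has longitude = 103.462 and latitude = 67.520.
Only Slate satisfies 102.513 ≤ longitude ≤ 103.629 and 64.653 ≤ latitude ≤ 68.200.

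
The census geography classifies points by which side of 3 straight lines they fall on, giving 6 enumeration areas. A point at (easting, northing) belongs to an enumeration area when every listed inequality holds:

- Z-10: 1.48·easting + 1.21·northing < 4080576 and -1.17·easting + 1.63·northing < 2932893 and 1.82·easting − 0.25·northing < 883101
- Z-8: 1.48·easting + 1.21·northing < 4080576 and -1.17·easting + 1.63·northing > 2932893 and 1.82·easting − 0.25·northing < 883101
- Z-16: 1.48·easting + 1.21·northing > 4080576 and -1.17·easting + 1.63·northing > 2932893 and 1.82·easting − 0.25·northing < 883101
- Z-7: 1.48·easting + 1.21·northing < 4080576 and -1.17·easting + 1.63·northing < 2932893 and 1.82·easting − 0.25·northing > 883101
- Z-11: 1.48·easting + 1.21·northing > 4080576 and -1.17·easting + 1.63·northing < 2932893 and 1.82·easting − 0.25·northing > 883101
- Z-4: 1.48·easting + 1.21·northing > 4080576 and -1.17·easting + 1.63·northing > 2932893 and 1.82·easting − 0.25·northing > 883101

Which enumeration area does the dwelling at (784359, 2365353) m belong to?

1.48·784359 + 1.21·2365353 = 4022928.450, which is < 4080576
-1.17·784359 + 1.63·2365353 = 2937825.360, which is > 2932893
1.82·784359 − 0.25·2365353 = 836195.130, which is < 883101
This sign pattern matches Z-8.

Z-8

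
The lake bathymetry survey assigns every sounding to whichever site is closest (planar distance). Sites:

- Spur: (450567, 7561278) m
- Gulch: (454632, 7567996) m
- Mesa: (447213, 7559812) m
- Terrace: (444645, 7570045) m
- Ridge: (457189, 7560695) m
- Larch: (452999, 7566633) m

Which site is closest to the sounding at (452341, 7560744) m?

Squared distances to each site:
Spur: 3432232.000; Gulch: 57840185.000; Mesa: 27165008.000; Terrace: 145737017.000; Ridge: 23505505.000; Larch: 35113285.000.
Minimum at Spur.

Spur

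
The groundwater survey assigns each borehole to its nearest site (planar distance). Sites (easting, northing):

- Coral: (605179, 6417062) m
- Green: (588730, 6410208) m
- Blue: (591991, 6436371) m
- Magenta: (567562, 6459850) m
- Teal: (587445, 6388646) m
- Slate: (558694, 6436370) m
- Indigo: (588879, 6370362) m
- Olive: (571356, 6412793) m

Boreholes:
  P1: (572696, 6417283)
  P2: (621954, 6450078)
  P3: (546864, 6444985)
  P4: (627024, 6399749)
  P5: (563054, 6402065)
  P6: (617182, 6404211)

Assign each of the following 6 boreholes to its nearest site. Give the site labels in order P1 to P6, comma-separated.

Olive, Blue, Slate, Coral, Olive, Coral

P1 → Olive (d²=21955700.00)
P2 → Blue (d²=1085663218.00)
P3 → Slate (d²=214167125.00)
P4 → Coral (d²=776943994.00)
P5 → Olive (d²=184013188.00)
P6 → Coral (d²=309220210.00)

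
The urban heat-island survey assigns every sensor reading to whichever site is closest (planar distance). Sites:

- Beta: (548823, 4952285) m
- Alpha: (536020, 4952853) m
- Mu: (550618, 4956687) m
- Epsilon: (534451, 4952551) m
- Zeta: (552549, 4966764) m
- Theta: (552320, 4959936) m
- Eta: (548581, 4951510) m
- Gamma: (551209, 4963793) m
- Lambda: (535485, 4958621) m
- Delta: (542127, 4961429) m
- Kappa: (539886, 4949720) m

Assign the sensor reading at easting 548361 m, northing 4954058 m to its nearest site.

Beta

Squared distances to each site:
Beta: 3356973.000; Alpha: 153752306.000; Mu: 12005690.000; Epsilon: 195759149.000; Zeta: 178981780.000; Theta: 50224565.000; Eta: 6540704.000; Gamma: 102881329.000; Lambda: 186612345.000; Delta: 93194397.000; Kappa: 90643869.000.
Minimum at Beta.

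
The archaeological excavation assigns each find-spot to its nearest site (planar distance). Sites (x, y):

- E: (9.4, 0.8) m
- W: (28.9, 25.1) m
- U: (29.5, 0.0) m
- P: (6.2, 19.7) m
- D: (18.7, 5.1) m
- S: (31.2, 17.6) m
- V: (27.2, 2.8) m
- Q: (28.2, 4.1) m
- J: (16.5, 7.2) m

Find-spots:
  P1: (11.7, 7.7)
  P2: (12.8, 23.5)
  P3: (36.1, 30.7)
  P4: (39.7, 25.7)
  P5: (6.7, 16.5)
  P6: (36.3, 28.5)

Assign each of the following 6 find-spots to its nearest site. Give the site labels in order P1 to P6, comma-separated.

P1 → J (d²=23.29)
P2 → P (d²=58.00)
P3 → W (d²=83.20)
P4 → W (d²=117.00)
P5 → P (d²=10.49)
P6 → W (d²=66.32)

J, P, W, W, P, W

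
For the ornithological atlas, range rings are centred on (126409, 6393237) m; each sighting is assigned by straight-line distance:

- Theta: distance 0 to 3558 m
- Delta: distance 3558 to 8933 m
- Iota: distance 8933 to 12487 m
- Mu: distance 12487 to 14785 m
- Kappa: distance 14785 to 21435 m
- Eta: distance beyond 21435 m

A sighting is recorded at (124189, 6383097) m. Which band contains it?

Distance = √((124189−126409)² + (6383097−6393237)²) = √(4928400.000 + 102819600.000) = 10380.173 m.
8933 ≤ 10380.173 < 12487 → Iota.

Iota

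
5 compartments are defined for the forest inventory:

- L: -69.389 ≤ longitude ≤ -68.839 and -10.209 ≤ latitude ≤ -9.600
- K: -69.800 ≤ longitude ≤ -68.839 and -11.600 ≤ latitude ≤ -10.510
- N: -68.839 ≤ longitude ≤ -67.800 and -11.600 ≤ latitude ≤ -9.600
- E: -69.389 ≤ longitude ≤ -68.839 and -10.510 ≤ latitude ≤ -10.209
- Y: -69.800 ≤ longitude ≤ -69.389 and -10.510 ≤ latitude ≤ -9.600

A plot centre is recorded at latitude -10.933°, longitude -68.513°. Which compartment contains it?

N

The point has longitude = -68.513 and latitude = -10.933.
Only N satisfies -68.839 ≤ longitude ≤ -67.800 and -11.600 ≤ latitude ≤ -9.600.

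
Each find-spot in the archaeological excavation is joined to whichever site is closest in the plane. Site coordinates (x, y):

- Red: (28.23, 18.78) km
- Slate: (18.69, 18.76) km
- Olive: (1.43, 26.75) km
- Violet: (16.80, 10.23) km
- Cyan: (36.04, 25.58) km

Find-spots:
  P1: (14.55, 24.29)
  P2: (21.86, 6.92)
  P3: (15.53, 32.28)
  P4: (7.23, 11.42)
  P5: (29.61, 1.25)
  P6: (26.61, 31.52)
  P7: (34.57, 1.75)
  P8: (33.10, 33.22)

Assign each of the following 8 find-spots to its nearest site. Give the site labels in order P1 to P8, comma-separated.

Slate, Violet, Slate, Violet, Violet, Cyan, Red, Cyan

P1 → Slate (d²=47.72)
P2 → Violet (d²=36.56)
P3 → Slate (d²=192.78)
P4 → Violet (d²=93.00)
P5 → Violet (d²=244.74)
P6 → Cyan (d²=124.21)
P7 → Red (d²=330.22)
P8 → Cyan (d²=67.01)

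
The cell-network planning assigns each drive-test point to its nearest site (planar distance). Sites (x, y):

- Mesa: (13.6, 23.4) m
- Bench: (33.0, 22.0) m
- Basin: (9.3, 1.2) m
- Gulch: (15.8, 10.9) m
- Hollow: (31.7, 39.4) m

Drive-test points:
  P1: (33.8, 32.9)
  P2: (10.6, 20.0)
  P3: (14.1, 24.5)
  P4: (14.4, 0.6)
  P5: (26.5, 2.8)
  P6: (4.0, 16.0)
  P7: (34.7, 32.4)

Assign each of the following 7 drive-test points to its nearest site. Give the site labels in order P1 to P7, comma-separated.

P1 → Hollow (d²=46.66)
P2 → Mesa (d²=20.56)
P3 → Mesa (d²=1.46)
P4 → Basin (d²=26.37)
P5 → Gulch (d²=180.10)
P6 → Mesa (d²=146.92)
P7 → Hollow (d²=58.00)

Hollow, Mesa, Mesa, Basin, Gulch, Mesa, Hollow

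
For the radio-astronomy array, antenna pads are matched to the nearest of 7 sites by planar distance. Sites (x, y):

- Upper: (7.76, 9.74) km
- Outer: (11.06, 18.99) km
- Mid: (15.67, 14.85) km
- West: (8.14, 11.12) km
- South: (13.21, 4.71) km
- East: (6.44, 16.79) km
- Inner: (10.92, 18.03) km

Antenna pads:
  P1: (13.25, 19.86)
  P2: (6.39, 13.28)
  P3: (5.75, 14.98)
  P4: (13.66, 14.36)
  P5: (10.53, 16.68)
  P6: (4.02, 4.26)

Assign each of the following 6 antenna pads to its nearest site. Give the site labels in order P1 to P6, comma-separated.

Outer, West, East, Mid, Inner, Upper

P1 → Outer (d²=5.55)
P2 → West (d²=7.73)
P3 → East (d²=3.75)
P4 → Mid (d²=4.28)
P5 → Inner (d²=1.97)
P6 → Upper (d²=44.02)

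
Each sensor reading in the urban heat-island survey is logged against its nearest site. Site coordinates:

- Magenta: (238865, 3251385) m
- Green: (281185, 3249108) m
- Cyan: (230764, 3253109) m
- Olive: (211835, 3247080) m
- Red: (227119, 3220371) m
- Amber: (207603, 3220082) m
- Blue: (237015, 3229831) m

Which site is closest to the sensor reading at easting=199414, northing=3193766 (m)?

Squared distances to each site:
Magenta: 4876330562.000; Green: 9749233405.000; Cyan: 4504414149.000; Olive: 2996663837.000; Red: 1475393050.000; Amber: 759591577.000; Blue: 2714519426.000.
Minimum at Amber.

Amber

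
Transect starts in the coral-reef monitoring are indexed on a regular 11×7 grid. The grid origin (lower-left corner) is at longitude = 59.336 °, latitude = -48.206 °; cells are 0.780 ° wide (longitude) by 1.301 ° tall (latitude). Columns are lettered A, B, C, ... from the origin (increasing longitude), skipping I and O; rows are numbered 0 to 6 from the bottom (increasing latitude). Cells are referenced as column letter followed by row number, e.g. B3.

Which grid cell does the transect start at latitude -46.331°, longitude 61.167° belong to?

Column index: ⌊(61.167 − 59.336) / 0.780⌋ = ⌊2.347⌋ = 2 → column C
Row offset from origin: ⌊(-46.331 − -48.206) / 1.301⌋ = ⌊1.441⌋ = 1 → row 1

C1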